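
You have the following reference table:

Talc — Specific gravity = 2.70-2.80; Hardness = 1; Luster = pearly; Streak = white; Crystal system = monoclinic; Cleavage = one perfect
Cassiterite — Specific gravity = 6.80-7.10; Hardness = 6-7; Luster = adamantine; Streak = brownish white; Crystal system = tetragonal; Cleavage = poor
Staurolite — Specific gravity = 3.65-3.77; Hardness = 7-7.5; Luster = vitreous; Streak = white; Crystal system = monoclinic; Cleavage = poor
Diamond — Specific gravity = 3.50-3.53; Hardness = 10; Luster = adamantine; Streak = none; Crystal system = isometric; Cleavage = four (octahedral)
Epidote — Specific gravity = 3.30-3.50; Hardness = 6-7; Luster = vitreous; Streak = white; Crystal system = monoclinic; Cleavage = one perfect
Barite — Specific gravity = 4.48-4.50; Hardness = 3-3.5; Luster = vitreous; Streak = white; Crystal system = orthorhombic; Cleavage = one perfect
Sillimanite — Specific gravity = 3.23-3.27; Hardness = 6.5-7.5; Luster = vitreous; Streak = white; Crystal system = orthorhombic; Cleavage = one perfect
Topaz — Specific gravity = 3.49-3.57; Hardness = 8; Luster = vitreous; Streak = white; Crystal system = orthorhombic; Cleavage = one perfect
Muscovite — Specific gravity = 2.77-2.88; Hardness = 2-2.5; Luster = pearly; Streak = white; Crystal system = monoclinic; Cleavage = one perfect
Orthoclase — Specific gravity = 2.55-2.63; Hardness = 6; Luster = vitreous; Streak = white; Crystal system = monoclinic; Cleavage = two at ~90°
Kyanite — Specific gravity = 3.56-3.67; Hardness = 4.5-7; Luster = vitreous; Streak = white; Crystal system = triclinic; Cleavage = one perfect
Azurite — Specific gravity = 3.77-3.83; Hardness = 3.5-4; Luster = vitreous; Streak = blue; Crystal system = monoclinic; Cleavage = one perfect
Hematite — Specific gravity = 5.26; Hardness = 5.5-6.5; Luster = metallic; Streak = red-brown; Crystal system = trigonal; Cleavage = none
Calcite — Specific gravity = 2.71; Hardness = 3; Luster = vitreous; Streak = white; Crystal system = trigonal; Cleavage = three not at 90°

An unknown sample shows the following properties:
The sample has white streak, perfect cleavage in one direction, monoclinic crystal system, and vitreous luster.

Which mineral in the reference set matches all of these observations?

White streak rules out Cassiterite, Diamond, Azurite, Hematite.
Perfect cleavage in one direction rules out Staurolite, Orthoclase, Calcite.
Monoclinic crystal system — leaves Talc, Epidote, Muscovite.
Vitreous luster — only Epidote remains.
Only Epidote satisfies all observations.

Epidote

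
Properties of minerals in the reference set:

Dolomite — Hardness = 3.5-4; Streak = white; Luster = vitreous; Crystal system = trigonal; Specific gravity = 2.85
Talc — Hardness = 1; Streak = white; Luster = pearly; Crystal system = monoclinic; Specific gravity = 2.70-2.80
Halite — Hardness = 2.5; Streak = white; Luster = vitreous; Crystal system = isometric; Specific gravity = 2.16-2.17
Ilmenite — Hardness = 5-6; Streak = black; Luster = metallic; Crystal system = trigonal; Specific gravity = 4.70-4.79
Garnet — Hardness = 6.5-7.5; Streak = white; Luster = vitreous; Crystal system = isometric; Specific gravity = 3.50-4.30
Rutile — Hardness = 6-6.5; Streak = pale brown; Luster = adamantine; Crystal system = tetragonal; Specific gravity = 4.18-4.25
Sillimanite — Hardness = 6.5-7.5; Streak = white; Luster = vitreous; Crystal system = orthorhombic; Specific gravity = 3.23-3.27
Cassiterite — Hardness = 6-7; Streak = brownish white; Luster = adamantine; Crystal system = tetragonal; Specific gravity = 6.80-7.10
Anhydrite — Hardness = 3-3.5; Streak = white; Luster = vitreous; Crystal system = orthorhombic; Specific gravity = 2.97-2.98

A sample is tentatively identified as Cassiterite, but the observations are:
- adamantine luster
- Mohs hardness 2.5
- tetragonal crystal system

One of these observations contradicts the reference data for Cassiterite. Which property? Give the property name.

Adamantine luster: Cassiterite has adamantine luster — consistent.
Mohs hardness 2.5: Cassiterite has hardness 6-7 — does not match.
Tetragonal crystal system: Cassiterite has tetragonal system — consistent.
Everything matches except the hardness.

hardness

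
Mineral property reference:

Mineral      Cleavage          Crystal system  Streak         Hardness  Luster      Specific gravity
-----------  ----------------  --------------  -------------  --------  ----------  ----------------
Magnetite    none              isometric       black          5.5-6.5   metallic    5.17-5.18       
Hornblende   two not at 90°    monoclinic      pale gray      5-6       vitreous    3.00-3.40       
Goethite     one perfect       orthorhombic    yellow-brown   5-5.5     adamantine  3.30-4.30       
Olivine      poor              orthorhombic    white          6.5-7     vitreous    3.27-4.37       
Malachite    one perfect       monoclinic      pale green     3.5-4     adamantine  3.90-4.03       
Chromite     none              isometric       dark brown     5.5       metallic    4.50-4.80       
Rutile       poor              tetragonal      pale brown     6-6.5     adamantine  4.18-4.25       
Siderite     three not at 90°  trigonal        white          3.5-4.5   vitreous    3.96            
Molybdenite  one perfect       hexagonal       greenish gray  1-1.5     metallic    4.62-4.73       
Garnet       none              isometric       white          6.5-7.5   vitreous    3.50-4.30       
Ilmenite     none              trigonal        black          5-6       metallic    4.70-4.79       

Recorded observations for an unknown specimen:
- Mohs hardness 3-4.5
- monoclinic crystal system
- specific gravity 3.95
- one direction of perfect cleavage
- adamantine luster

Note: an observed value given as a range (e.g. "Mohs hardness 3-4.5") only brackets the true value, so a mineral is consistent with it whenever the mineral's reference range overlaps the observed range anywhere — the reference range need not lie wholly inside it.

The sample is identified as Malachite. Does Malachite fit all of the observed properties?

Yes

Mohs hardness 3-4.5 — matches Malachite (hardness 3.5-4).
Monoclinic crystal system — matches Malachite (monoclinic system).
Specific gravity 3.95 — matches Malachite (SG 3.90-4.03).
One direction of perfect cleavage — matches Malachite (cleavage one perfect).
Adamantine luster — matches Malachite (adamantine luster).
Every observed property is compatible with the reference values for Malachite.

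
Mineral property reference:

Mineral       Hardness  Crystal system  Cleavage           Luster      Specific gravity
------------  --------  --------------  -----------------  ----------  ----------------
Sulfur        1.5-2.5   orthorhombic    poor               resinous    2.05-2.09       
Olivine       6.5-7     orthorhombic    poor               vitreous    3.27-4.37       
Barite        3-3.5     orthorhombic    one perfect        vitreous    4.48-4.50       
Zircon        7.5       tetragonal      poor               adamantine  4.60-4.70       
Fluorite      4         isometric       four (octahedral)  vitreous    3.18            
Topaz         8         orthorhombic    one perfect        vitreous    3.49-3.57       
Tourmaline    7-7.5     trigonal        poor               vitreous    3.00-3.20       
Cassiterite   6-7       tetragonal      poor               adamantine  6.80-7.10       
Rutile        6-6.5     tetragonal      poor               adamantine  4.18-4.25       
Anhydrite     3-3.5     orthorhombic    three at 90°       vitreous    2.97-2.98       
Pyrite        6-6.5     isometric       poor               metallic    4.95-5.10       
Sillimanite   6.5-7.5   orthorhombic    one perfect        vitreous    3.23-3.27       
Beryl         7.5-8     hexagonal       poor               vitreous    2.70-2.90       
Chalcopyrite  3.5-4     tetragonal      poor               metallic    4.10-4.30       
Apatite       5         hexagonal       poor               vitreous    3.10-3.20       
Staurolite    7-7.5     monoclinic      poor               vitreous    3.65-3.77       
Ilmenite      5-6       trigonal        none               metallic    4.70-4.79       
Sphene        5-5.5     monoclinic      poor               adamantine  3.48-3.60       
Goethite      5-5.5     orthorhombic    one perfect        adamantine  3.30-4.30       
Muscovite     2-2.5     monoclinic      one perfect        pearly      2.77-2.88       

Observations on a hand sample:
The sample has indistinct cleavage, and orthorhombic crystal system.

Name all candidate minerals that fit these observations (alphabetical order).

Olivine, Sulfur

Indistinct cleavage — narrows the field to Sulfur, Olivine, Zircon, Tourmaline, Cassiterite, Rutile, Pyrite, Beryl, Chalcopyrite, Apatite, Staurolite, Sphene.
Orthorhombic crystal system — narrows the field to Sulfur, Olivine.
The minerals that satisfy all observations are Olivine, Sulfur.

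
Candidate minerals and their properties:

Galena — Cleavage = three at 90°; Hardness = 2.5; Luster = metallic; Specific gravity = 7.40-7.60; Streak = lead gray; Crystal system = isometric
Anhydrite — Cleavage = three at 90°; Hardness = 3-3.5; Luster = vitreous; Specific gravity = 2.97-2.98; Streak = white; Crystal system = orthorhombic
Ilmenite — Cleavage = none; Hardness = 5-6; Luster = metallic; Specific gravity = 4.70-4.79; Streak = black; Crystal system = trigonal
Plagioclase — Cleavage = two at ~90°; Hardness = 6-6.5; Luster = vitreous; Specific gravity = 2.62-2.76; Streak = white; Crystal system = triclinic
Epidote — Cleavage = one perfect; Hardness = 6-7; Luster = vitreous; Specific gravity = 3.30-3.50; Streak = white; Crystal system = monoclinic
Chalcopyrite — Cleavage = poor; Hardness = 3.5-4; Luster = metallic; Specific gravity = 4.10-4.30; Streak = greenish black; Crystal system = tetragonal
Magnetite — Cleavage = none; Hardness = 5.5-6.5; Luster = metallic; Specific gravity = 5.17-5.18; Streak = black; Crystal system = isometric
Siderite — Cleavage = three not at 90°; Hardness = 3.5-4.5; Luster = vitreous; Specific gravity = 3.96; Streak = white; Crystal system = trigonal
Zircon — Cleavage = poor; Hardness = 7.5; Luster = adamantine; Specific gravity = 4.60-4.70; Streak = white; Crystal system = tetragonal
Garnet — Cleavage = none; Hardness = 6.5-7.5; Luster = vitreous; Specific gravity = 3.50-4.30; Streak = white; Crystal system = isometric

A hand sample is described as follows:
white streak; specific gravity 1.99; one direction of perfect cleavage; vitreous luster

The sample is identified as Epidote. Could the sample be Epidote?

White streak — consistent with Epidote (white streak).
Specific gravity 1.99 — Epidote has SG 3.30-3.50; a mismatch.
One direction of perfect cleavage — consistent with Epidote (cleavage one perfect).
Vitreous luster — consistent with Epidote (vitreous luster).
The specific gravity observation rules out Epidote.

No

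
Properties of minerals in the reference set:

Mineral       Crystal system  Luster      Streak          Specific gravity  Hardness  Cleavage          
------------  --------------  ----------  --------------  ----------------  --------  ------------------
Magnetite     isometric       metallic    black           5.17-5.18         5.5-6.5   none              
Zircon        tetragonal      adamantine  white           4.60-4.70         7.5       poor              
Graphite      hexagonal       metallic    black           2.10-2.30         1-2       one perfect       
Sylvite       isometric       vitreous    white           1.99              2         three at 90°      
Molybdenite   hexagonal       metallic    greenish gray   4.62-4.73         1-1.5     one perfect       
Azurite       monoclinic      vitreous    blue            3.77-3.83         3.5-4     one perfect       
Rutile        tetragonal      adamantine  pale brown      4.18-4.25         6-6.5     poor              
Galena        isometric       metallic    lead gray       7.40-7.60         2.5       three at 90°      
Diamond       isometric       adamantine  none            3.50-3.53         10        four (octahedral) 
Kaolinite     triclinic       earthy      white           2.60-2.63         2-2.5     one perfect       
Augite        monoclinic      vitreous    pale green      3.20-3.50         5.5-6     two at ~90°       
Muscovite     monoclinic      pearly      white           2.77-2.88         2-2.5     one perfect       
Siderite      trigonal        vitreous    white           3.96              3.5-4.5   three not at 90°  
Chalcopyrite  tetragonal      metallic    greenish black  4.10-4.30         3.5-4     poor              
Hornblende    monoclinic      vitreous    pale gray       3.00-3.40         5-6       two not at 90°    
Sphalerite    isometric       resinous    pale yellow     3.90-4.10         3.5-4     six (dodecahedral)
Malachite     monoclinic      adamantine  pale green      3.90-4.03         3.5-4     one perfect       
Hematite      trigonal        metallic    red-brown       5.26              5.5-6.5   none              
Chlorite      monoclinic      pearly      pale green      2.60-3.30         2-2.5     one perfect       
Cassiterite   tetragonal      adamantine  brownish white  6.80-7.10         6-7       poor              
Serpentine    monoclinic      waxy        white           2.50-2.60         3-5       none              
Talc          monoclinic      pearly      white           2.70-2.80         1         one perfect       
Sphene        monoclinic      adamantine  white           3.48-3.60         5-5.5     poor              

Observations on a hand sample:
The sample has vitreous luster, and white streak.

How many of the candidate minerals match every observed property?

2

Vitreous luster: only Sylvite, Azurite, Augite, Siderite, Hornblende remain.
White streak: narrows the field to Sylvite, Siderite.
Consistent with every observation: Siderite, Sylvite.
That is 2 minerals.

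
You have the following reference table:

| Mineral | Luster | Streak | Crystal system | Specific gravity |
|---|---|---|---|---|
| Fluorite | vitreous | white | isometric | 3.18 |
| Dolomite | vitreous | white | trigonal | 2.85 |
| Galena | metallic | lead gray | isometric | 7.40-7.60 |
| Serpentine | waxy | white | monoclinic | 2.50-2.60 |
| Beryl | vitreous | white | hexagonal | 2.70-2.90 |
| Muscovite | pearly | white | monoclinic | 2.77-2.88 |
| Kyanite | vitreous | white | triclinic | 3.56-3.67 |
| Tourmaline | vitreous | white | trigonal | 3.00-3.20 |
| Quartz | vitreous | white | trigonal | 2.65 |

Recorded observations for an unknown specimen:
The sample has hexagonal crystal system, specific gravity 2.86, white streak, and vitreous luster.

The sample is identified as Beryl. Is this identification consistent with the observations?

Yes

Hexagonal crystal system — matches Beryl (hexagonal system).
Specific gravity 2.86 — matches Beryl (SG 2.70-2.90).
White streak — matches Beryl (white streak).
Vitreous luster — matches Beryl (vitreous luster).
All observations are consistent with the tabulated values for Beryl.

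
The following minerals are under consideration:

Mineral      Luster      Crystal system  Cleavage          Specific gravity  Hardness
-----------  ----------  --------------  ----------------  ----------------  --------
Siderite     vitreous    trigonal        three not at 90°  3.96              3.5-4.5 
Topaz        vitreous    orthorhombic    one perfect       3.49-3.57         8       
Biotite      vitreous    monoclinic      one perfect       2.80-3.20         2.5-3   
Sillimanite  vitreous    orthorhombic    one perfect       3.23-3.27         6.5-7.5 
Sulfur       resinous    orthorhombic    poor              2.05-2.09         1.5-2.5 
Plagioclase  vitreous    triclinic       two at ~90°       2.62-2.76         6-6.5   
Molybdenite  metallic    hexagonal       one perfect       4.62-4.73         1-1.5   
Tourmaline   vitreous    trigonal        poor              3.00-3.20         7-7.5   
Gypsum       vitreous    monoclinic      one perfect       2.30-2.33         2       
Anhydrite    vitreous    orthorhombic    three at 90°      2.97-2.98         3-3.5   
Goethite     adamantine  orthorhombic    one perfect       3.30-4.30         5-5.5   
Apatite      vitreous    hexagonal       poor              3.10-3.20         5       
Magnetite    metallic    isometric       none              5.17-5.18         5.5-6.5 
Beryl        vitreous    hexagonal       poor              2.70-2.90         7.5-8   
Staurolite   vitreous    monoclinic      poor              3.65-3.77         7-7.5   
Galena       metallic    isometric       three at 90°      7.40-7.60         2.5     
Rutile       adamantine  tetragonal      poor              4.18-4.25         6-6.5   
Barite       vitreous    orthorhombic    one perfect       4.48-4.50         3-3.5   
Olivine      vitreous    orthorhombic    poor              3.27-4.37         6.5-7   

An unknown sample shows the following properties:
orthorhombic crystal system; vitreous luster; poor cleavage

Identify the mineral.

Olivine

Orthorhombic crystal system — narrows the field to Topaz, Sillimanite, Sulfur, Anhydrite, Goethite, Barite, Olivine.
Vitreous luster is inconsistent with Sulfur, Goethite.
Poor cleavage — Olivine remains.
The only mineral consistent with every observation is Olivine.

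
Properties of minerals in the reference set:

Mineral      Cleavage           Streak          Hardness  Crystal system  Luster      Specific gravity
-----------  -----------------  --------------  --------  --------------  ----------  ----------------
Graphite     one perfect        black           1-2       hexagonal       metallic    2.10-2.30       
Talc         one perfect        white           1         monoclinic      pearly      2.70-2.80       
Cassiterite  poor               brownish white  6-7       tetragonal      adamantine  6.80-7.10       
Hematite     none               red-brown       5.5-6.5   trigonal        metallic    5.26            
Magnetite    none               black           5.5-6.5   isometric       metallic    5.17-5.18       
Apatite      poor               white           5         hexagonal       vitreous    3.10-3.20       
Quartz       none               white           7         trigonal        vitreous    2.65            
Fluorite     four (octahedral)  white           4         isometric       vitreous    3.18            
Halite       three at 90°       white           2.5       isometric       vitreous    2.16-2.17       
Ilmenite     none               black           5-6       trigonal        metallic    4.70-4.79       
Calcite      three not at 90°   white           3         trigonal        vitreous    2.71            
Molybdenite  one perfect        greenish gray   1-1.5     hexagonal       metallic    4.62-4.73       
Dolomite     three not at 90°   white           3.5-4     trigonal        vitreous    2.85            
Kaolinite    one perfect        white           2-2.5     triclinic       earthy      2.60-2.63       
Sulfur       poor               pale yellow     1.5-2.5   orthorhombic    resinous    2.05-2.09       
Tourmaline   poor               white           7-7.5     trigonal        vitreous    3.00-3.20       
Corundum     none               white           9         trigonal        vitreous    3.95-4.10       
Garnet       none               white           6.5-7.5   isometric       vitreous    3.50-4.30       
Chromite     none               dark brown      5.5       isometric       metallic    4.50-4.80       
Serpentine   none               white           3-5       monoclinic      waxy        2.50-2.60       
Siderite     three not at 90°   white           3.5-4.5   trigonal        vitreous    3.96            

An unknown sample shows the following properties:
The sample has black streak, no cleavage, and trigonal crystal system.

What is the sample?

Ilmenite

Black streak: leaves Graphite, Magnetite, Ilmenite.
No cleavage is inconsistent with Graphite.
Trigonal crystal system is inconsistent with Magnetite.
Ilmenite is the sole remaining match.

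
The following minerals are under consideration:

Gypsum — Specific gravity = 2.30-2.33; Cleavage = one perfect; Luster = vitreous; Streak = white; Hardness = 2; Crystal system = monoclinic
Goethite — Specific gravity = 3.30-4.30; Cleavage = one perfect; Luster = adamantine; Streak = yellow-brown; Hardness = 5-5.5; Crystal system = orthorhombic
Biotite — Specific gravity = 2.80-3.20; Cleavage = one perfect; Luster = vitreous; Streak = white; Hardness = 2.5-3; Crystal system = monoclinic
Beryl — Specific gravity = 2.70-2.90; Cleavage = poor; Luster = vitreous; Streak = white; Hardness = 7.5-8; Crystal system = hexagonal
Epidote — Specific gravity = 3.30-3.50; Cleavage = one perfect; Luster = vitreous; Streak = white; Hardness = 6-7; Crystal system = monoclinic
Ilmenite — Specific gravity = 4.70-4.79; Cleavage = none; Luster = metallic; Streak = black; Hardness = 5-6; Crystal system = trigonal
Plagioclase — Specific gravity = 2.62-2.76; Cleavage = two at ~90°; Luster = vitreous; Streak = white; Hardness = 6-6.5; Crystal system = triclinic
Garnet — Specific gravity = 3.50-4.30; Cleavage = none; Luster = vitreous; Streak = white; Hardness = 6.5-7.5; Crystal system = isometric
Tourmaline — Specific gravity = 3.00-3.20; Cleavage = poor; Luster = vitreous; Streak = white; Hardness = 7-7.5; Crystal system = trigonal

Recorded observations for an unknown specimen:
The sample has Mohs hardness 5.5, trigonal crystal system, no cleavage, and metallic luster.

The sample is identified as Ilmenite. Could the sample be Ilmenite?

Mohs hardness 5.5 — is consistent with Ilmenite (hardness 5-6).
Trigonal crystal system — is consistent with Ilmenite (trigonal system).
No cleavage — is consistent with Ilmenite (cleavage none).
Metallic luster — is consistent with Ilmenite (metallic luster).
Nothing contradicts Ilmenite.

Yes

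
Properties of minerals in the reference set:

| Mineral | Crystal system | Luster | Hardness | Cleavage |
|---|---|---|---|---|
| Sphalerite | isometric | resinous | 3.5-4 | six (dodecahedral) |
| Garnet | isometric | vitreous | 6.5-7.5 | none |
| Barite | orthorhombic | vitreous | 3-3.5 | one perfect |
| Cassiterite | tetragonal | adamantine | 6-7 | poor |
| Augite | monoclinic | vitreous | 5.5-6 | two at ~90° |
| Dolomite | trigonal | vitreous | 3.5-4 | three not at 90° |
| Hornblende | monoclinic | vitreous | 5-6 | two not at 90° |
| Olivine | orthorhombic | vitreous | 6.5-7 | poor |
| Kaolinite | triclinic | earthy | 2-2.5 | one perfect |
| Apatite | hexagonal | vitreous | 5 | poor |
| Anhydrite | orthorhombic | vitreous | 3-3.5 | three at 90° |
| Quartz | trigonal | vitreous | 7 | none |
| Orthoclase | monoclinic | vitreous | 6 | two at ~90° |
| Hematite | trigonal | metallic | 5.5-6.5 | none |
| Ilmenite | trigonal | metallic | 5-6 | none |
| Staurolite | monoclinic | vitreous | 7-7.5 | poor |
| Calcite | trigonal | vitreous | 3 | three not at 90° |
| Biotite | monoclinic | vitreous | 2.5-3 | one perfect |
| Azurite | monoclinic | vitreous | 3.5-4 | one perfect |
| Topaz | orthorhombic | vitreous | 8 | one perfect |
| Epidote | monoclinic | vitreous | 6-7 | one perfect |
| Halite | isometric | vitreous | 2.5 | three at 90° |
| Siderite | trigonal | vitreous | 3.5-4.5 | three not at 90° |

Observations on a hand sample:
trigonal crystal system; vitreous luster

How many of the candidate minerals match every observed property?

Trigonal crystal system: Dolomite, Quartz, Hematite, Ilmenite, Calcite, Siderite remain.
Vitreous luster eliminates Hematite, Ilmenite.
Consistent with every observation: Calcite, Dolomite, Quartz, Siderite.
That is 4 minerals.

4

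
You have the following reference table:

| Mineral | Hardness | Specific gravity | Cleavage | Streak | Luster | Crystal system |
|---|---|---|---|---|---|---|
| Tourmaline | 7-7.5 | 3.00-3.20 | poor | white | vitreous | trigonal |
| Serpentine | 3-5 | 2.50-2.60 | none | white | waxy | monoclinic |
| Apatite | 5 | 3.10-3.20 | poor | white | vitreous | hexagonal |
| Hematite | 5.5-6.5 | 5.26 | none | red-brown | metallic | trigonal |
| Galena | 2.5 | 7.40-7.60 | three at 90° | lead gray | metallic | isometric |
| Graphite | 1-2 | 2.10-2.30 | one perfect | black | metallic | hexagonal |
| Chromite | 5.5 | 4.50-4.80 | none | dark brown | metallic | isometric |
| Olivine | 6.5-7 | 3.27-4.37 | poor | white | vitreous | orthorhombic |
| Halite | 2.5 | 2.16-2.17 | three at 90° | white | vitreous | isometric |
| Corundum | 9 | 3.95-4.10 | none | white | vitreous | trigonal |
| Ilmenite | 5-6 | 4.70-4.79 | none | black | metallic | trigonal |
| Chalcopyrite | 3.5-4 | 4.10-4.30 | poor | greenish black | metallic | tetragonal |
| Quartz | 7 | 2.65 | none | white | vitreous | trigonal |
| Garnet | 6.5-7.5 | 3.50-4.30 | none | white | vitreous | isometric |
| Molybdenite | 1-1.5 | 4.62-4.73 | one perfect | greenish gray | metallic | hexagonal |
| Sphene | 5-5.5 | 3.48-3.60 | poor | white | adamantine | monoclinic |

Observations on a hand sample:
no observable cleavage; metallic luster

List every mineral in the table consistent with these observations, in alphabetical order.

Chromite, Hematite, Ilmenite

No observable cleavage: Serpentine, Hematite, Chromite, Corundum, Ilmenite, Quartz, Garnet remain.
Metallic luster: only Hematite, Chromite, Ilmenite remain.
Consistent with every observation: Chromite, Hematite, Ilmenite.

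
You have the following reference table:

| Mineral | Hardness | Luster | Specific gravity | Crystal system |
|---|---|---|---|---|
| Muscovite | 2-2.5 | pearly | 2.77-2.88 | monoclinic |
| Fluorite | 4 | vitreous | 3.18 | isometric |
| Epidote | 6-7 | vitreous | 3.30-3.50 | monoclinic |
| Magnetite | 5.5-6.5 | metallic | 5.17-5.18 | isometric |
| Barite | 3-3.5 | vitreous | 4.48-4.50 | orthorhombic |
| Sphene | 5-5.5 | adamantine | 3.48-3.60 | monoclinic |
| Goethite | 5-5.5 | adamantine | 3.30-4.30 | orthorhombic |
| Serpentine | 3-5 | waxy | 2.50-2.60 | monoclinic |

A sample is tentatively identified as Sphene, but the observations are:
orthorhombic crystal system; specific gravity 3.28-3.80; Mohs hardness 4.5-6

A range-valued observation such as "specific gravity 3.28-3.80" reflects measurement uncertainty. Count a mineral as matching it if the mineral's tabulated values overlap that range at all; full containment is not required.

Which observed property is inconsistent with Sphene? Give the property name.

crystal system

Orthorhombic crystal system: Sphene has monoclinic system — does not match.
Specific gravity 3.28-3.80: Sphene has SG 3.48-3.60 — agrees.
Mohs hardness 4.5-6: Sphene has hardness 5-5.5 — agrees.
Only the crystal system is inconsistent.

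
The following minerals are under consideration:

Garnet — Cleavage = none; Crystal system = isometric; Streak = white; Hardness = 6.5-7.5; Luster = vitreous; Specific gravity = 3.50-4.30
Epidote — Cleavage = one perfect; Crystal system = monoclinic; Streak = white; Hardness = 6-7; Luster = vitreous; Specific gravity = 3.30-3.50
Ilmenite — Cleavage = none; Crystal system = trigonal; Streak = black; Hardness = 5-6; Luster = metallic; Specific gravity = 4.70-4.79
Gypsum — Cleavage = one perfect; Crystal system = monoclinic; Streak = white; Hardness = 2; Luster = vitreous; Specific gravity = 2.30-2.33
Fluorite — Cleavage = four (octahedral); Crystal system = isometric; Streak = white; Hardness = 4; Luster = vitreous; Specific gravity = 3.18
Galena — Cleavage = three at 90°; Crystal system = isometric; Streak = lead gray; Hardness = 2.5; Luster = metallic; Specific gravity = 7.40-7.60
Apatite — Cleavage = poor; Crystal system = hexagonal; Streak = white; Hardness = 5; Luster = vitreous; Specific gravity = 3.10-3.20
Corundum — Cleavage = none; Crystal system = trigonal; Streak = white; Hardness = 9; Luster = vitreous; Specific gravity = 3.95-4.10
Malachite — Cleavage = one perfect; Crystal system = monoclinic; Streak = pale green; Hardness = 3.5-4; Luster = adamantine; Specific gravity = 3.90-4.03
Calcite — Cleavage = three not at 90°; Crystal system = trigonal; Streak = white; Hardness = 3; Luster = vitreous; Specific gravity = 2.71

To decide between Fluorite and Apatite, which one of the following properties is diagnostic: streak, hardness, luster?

Streak: both white — no difference.
Hardness: Fluorite 4, Apatite 5 — distinct.
Luster: both vitreous — no difference.
Only hardness differs between Fluorite and Apatite among the listed tests.

hardness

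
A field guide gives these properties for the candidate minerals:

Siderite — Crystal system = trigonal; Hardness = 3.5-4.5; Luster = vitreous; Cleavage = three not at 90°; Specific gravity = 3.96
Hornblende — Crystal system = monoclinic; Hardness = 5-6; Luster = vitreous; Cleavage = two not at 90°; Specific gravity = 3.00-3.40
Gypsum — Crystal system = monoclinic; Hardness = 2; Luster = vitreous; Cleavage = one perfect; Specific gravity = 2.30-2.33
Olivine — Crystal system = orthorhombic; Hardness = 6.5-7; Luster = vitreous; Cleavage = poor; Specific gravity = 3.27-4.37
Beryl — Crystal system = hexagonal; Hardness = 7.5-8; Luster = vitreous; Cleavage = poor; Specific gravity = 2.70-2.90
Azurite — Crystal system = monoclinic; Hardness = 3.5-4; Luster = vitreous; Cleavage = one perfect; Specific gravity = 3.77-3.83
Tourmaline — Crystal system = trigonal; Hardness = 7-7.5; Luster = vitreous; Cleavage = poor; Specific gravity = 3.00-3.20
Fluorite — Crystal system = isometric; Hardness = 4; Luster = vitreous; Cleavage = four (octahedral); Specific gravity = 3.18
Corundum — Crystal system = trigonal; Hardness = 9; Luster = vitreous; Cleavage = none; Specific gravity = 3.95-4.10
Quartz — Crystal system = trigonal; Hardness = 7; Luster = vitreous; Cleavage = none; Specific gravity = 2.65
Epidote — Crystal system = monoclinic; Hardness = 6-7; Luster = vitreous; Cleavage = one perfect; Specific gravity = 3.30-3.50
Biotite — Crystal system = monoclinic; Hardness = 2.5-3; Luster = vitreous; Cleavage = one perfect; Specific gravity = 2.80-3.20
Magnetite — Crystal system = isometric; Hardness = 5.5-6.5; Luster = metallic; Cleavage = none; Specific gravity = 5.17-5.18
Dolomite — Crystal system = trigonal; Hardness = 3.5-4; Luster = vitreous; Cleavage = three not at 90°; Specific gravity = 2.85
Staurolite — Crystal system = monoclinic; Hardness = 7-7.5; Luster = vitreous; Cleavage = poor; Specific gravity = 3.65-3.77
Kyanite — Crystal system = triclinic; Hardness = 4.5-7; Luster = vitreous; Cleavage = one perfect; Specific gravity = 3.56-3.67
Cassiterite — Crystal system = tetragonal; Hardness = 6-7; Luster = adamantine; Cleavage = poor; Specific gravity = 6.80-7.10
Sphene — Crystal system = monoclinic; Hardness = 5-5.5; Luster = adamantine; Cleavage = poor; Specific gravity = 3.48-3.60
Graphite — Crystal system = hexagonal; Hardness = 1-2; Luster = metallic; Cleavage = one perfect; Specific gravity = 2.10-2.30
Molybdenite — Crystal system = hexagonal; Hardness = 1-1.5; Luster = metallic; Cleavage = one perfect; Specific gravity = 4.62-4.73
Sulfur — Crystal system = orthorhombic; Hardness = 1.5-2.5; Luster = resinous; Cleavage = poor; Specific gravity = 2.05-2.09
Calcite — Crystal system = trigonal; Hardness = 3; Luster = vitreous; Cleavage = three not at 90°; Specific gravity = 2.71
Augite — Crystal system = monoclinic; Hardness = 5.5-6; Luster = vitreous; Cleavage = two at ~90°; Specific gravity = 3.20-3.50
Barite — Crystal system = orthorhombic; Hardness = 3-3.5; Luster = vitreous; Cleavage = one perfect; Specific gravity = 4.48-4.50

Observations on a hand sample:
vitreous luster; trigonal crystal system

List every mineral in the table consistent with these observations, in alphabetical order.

Vitreous luster excludes Magnetite, Cassiterite, Sphene, Graphite, Molybdenite, Sulfur.
Trigonal crystal system — narrows the field to Siderite, Tourmaline, Corundum, Quartz, Dolomite, Calcite.
Remaining candidates: Calcite, Corundum, Dolomite, Quartz, Siderite, Tourmaline.

Calcite, Corundum, Dolomite, Quartz, Siderite, Tourmaline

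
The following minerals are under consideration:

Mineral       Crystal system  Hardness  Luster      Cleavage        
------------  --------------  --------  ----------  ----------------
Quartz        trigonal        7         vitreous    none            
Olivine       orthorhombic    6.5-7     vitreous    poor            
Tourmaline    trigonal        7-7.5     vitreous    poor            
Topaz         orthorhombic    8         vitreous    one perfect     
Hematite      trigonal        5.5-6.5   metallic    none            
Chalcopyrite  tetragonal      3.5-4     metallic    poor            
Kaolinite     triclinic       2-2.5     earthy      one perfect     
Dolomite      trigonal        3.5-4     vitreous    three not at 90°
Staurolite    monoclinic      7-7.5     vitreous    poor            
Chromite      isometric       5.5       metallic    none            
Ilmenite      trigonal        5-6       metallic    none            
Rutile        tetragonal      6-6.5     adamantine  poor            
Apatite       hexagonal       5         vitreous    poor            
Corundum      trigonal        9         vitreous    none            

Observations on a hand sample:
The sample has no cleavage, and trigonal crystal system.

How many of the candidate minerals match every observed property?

4

No cleavage: narrows the field to Quartz, Hematite, Chromite, Ilmenite, Corundum.
Trigonal crystal system excludes Chromite.
Consistent with every observation: Corundum, Hematite, Ilmenite, Quartz.
That is 4 minerals.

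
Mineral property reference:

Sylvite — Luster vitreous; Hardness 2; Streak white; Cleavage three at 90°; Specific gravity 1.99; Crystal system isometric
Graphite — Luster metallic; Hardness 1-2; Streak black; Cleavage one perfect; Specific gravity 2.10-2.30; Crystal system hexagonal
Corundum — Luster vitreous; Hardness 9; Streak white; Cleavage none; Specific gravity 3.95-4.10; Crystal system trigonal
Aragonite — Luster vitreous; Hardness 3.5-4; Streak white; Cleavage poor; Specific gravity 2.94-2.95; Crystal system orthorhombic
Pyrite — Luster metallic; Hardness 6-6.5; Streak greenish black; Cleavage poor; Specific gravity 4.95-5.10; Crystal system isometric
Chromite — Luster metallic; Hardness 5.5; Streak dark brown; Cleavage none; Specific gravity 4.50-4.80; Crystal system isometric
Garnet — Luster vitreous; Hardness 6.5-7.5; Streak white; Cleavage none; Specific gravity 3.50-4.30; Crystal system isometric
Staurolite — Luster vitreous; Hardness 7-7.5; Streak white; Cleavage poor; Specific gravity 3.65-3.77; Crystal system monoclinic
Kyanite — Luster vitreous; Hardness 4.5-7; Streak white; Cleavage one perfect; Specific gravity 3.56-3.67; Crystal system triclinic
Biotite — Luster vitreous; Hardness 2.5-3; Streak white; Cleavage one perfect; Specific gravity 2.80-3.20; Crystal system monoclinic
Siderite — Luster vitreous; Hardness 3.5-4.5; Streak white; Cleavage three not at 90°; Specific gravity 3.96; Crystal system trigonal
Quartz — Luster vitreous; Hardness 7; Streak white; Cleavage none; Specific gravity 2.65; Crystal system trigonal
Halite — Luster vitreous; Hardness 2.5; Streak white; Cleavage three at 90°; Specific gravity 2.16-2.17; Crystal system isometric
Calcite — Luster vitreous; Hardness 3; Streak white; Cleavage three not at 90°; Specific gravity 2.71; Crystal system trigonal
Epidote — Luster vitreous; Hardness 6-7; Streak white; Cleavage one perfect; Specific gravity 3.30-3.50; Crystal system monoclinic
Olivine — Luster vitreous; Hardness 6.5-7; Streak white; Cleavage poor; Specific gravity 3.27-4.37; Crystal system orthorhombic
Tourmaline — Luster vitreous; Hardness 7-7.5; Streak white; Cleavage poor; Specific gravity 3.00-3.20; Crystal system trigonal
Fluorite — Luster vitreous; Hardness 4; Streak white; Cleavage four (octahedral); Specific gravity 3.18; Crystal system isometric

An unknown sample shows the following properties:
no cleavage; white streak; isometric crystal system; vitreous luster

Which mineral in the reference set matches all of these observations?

No cleavage: Corundum, Chromite, Garnet, Quartz remain.
White streak eliminates Chromite.
Isometric crystal system: narrows the field to Garnet.
Vitreous luster: no further eliminations.
Only Garnet satisfies all observations.

Garnet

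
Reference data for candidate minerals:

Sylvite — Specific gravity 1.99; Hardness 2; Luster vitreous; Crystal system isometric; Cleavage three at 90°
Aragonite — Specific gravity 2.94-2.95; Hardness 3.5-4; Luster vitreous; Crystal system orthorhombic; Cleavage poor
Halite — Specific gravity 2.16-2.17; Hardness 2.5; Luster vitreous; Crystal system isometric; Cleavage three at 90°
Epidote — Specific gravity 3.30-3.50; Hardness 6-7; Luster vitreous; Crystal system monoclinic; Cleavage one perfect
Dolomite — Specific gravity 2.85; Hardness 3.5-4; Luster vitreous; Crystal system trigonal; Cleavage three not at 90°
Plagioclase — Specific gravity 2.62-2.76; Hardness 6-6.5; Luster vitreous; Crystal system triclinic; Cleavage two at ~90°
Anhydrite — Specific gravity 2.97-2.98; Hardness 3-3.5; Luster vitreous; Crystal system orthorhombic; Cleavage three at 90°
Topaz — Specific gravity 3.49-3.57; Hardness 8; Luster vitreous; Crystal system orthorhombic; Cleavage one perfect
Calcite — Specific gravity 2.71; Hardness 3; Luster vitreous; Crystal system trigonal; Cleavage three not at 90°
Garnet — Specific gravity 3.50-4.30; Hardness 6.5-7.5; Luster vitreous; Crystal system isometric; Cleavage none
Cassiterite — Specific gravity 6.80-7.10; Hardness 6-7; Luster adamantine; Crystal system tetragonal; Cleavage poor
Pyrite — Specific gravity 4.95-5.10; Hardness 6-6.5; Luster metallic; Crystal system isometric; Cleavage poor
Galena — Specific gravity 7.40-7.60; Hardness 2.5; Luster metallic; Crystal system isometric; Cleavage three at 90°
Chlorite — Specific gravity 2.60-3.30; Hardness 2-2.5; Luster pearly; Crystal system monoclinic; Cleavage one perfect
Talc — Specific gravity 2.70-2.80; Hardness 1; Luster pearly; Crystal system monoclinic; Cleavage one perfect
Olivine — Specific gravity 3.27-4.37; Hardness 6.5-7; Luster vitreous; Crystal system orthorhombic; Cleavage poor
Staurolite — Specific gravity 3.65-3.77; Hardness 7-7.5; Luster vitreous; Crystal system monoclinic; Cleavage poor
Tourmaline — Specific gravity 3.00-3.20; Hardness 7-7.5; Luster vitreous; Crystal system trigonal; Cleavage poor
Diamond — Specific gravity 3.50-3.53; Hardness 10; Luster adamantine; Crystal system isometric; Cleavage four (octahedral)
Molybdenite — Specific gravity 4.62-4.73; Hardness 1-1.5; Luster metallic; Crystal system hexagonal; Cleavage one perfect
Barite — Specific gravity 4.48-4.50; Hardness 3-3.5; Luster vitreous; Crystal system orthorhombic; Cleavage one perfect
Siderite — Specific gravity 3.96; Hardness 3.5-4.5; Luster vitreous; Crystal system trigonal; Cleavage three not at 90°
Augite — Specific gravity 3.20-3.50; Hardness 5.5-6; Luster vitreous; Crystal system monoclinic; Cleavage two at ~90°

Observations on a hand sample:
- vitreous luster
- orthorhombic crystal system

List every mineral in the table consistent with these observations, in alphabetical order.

Vitreous luster — Sylvite, Aragonite, Halite, Epidote, Dolomite, Plagioclase, Anhydrite, Topaz, Calcite, Garnet, Olivine, Staurolite, Tourmaline, Barite, Siderite, Augite remain.
Orthorhombic crystal system — Aragonite, Anhydrite, Topaz, Olivine, Barite remain.
Remaining candidates: Anhydrite, Aragonite, Barite, Olivine, Topaz.

Anhydrite, Aragonite, Barite, Olivine, Topaz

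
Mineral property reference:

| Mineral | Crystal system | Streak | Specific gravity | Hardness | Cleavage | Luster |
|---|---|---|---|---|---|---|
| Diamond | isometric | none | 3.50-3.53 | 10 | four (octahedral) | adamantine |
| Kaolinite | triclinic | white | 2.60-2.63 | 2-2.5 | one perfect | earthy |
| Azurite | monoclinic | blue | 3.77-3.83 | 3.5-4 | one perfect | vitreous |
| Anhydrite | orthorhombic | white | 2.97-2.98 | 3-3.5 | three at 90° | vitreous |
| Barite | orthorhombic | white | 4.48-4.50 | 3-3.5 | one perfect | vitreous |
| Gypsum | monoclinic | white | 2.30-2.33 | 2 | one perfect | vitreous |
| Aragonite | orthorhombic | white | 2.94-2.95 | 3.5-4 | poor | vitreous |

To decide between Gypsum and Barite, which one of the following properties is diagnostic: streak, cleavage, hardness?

Streak: both white — no difference.
Cleavage: both one perfect — no difference.
Hardness: Gypsum 2, Barite 3-3.5 — these differ.
Only hardness differs between Gypsum and Barite among the listed tests.

hardness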